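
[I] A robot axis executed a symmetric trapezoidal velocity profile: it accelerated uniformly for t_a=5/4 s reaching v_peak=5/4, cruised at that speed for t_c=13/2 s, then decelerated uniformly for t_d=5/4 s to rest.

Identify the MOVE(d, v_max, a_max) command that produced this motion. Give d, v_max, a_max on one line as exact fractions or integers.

a_max = (5/4)/(5/4) = 1
d_a = ½·5/4·5/4 = 25/32; d_c = 5/4·13/2 = 65/8
d = 2·25/32 + 65/8 = 155/16
t_c = 13/2 > 0 so v_max = 5/4

d=155/16 v_max=5/4 a_max=1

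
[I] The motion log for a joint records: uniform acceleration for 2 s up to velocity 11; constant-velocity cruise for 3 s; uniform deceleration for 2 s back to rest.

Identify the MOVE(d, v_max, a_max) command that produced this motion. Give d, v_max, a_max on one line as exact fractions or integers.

a_max = 11/2
d_a = ½·11·2 = 11; d_c = 11·3 = 33
d = 2·11 + 33 = 55
t_c = 3 > 0 → v_max = v_peak = 11

d=55 v_max=11 a_max=11/2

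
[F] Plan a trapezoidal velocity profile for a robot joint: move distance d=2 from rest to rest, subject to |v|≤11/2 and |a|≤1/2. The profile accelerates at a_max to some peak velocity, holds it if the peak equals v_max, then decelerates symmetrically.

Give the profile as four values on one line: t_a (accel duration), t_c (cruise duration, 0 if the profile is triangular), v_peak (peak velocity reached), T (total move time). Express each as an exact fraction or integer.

vₘ²/aₘ = (11/2)²/(1/2) = 121/2
2 < 121/2 ⇒ no cruise
v_peak = √(2·1/2) = √1 = 1
t_a = 1/(1/2) = 2; t_c = 0
T = 2·2 = 4

t_a=2 t_c=0 v_peak=1 T=4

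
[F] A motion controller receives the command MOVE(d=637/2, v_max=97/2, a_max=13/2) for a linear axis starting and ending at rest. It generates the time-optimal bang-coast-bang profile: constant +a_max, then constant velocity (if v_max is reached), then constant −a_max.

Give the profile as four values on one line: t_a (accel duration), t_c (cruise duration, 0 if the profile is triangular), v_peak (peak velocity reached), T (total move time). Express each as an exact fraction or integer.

(v_max)²/a_max = (97/2)²/(13/2) = 9409/26
637/2 < 9409/26 ⇒ no cruise
v_peak = √(637/2·13/2) = √(8281/4) = 91/2
t_a = (91/2)/(13/2) = 7; t_c = 0
T = 2·7 = 14

t_a=7 t_c=0 v_peak=91/2 T=14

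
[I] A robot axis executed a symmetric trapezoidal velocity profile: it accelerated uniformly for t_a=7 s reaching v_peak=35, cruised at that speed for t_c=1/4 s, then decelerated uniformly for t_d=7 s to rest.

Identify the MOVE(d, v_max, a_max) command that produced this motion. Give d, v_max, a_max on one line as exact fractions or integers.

d=1015/4 v_max=35 a_max=5

a_max = 35/7 = 5
d_a = ½·35·7 = 245/2; d_c = 35·1/4 = 35/4
d = 2·245/2 + 35/4 = 1015/4
t_c = 1/4 > 0 ⇒ limit active, v_max = 35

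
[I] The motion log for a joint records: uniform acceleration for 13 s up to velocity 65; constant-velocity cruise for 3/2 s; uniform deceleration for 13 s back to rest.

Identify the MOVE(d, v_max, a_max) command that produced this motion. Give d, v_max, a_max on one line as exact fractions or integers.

d=1885/2 v_max=65 a_max=5

a_max = 65/13 = 5
d_a = ½·65·13 = 845/2; d_c = 65·3/2 = 195/2
d = 2·845/2 + 195/2 = 1885/2
t_c = 3/2 > 0 so v_max = 65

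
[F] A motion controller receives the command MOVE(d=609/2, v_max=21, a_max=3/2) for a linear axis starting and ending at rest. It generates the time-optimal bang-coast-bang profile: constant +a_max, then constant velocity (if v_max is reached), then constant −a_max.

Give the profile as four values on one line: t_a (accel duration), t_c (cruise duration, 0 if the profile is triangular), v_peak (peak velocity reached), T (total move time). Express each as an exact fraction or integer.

t_a=14 t_c=1/2 v_peak=21 T=57/2

vₘ²/aₘ = 21²/(3/2) = 294
609/2 ≥ 294 → trapezoidal
t_a = 21/(3/2) = 14; v_peak = 21
d_cruise = 609/2 − 294 = 21/2; t_c = (21/2)/21 = 1/2
T = 2·14 + 1/2 = 57/2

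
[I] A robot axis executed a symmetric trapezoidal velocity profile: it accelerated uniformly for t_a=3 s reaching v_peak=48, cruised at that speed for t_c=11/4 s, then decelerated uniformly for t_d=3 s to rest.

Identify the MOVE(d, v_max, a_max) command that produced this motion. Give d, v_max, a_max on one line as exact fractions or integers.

d=276 v_max=48 a_max=16

a_max = 48/3 = 16
d_a = ½·48·3 = 72; d_c = 48·11/4 = 132
d = 2·72 + 132 = 276
t_c = 11/4 > 0 ⇒ limit active, v_max = 48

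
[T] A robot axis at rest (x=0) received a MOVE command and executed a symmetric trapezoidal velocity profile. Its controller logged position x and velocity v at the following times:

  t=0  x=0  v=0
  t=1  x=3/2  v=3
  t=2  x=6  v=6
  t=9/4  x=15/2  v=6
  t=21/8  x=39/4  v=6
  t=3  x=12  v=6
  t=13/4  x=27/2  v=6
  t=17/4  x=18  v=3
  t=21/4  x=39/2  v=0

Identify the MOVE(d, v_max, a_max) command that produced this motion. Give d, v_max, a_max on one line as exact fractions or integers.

final state: t=21/4, x=39/2, v=0 → d = 39/2
a_max = (3−0)/(1−0) = 3
max v = 6 over t∈[2,13/4] → v_max = 6
check: 6·(2+5/4) = 39/2 ✓

d=39/2 v_max=6 a_max=3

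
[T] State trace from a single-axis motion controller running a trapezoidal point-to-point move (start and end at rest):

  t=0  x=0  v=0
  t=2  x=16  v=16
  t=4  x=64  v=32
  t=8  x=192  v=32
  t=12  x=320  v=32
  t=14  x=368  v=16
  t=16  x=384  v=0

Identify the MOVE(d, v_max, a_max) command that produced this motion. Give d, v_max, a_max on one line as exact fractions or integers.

d=384 v_max=32 a_max=8

final state: t=16, x=384, v=0 → d = 384
a_max = (16−0)/(2−0) = 8
max v = 32 over t∈[4,12] → v_max = 32
check: 32·(4+8) = 384 ✓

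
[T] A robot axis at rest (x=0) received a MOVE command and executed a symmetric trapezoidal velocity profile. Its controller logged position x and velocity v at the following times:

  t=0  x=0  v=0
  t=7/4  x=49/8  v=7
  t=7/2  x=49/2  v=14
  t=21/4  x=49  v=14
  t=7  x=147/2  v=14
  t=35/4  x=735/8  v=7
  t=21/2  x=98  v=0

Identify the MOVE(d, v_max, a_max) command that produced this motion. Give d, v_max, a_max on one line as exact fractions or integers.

final state: t=21/2, x=98, v=0 → d = 98
a_max = (7−0)/(7/4−0) = 4
max v = 14 over t∈[7/2,7] → v_max = 14
check: 14·(7/2+7/2) = 98 ✓

d=98 v_max=14 a_max=4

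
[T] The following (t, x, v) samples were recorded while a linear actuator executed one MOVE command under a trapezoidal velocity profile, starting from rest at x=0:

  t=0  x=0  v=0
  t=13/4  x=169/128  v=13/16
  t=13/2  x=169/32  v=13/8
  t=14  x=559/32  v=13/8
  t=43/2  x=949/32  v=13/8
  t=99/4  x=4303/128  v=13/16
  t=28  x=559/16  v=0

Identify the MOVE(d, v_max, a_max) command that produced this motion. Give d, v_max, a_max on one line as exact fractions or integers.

final state: t=28, x=559/16, v=0 → d = 559/16
a_max = (13/16−0)/(13/4−0) = 1/4
max v = 13/8 over t∈[13/2,43/2] → v_max = 13/8
check: 13/8·(13/2+15) = 559/16 ✓

d=559/16 v_max=13/8 a_max=1/4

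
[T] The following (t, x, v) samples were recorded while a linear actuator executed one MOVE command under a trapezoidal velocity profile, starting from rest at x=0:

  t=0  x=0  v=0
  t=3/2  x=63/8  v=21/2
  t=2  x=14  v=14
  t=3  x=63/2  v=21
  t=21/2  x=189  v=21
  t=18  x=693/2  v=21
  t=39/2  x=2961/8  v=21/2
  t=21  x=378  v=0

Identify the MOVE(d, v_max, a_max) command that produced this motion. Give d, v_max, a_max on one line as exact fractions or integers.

final state: t=21, x=378, v=0 → d = 378
a_max = (21/2−0)/(3/2−0) = 7
max v = 21 over t∈[3,18] → v_max = 21
check: 21·(3+15) = 378 ✓

d=378 v_max=21 a_max=7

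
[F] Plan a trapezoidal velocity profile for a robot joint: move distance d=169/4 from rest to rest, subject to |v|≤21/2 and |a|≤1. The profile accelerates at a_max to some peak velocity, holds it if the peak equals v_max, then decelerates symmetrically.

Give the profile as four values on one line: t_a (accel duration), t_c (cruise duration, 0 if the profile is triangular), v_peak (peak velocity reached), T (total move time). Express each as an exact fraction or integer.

t_a=13/2 t_c=0 v_peak=13/2 T=13

v_max²/a_max = (21/2)²/1 = 441/4
169/4 < 441/4 so t_c = 0
v_peak = √(169/4·1) = √(169/4) = 13/2
t_a = (13/2)/1 = 13/2; t_c = 0
T = 2·13/2 = 13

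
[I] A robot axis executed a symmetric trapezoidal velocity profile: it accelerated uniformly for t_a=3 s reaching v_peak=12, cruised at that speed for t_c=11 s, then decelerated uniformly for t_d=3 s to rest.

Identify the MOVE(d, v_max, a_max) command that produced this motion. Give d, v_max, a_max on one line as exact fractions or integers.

d=168 v_max=12 a_max=4

a_max = 12/3 = 4
d_a = ½·12·3 = 18; d_c = 12·11 = 132
d = 2·18 + 132 = 168
t_c = 11 > 0 so v_max = 12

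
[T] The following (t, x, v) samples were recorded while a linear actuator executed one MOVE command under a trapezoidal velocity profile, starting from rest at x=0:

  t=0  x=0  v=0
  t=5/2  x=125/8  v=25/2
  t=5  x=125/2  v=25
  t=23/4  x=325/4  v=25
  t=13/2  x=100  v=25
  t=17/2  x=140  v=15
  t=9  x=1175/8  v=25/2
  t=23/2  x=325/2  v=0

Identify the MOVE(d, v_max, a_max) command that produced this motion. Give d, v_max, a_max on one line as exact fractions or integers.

final state: t=23/2, x=325/2, v=0 → d = 325/2
a_max = (25/2−0)/(5/2−0) = 5
max v = 25 over t∈[5,13/2] → v_max = 25
check: 25·(5+3/2) = 325/2 ✓

d=325/2 v_max=25 a_max=5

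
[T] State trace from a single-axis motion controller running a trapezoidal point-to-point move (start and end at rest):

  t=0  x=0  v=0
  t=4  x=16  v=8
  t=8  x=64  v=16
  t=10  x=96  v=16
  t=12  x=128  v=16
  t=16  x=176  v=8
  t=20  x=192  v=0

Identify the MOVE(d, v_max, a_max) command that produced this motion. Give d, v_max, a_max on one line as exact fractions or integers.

d=192 v_max=16 a_max=2

final state: t=20, x=192, v=0 → d = 192
a_max = (8−0)/(4−0) = 2
max v = 16 over t∈[8,12] → v_max = 16
check: 16·(8+4) = 192 ✓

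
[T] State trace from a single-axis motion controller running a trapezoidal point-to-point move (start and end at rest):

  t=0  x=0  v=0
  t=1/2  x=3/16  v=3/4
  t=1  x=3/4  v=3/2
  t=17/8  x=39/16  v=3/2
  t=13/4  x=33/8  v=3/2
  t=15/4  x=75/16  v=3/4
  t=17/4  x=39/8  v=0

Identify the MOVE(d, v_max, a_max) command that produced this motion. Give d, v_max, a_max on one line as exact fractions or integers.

final state: t=17/4, x=39/8, v=0 → d = 39/8
a_max = (3/4−0)/(1/2−0) = 3/2
max v = 3/2 over t∈[1,13/4] → v_max = 3/2
check: 3/2·(1+9/4) = 39/8 ✓

d=39/8 v_max=3/2 a_max=3/2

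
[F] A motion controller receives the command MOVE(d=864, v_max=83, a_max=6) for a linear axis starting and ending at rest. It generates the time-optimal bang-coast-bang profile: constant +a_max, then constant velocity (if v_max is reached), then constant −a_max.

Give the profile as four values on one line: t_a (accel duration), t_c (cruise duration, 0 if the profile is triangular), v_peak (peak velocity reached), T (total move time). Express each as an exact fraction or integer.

(v_max)²/a_max = 83²/6 = 6889/6
864 < 6889/6 so t_c = 0
v_peak = √(864·6) = √5184 = 72
t_a = 72/6 = 12; t_c = 0
T = 2·12 = 24

t_a=12 t_c=0 v_peak=72 T=24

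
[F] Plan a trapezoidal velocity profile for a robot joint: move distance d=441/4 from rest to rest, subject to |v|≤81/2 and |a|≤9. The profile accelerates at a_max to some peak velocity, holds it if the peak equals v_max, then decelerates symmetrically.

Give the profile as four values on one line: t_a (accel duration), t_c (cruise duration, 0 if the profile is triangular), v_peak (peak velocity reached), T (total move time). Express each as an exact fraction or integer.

t_a=7/2 t_c=0 v_peak=63/2 T=7

vₘ²/aₘ = (81/2)²/9 = 729/4
441/4 < 729/4 ⇒ no cruise
v_peak = √(441/4·9) = √(3969/4) = 63/2
t_a = (63/2)/9 = 7/2; t_c = 0
T = 2·7/2 = 7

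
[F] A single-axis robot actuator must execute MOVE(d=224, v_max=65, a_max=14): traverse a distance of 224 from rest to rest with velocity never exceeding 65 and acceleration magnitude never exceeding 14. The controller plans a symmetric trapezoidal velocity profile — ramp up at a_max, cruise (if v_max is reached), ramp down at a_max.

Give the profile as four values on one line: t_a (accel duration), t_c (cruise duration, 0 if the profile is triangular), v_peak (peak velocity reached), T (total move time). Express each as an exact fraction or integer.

t_a=4 t_c=0 v_peak=56 T=8

v_max²/a_max = 65²/14 = 4225/14
224 < 4225/14 ⇒ no cruise
v_peak = √(224·14) = √3136 = 56
t_a = 56/14 = 4; t_c = 0
T = 2·4 = 8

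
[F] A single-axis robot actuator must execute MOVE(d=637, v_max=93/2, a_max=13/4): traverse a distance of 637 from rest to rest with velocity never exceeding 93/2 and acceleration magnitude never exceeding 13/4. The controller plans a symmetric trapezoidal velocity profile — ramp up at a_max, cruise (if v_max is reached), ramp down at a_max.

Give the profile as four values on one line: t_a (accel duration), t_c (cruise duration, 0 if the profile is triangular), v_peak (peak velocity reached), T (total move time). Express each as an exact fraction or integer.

t_a=14 t_c=0 v_peak=91/2 T=28

vₘ²/aₘ = (93/2)²/(13/4) = 8649/13
637 < 8649/13 so t_c = 0
v_peak = √(637·13/4) = √(8281/4) = 91/2
t_a = (91/2)/(13/4) = 14; t_c = 0
T = 2·14 = 28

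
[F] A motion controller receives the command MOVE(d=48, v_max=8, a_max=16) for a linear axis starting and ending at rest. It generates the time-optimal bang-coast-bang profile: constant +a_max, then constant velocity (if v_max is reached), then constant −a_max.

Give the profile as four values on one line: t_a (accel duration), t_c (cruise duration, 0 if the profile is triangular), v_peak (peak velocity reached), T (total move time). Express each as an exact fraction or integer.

t_a=1/2 t_c=11/2 v_peak=8 T=13/2

(v_max)²/a_max = 8²/16 = 4
48 ≥ 4 ⇒ cruise phase
t_a = 8/16 = 1/2; v_peak = 8
d_cruise = 48 − 4 = 44; t_c = 44/8 = 11/2
T = 2·1/2 + 11/2 = 13/2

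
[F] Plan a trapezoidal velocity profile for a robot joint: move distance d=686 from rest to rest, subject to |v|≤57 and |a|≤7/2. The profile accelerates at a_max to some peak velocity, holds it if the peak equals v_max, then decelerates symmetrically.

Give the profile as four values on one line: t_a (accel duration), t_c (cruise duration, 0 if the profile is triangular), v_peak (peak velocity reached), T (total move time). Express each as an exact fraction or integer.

t_a=14 t_c=0 v_peak=49 T=28

vₘ²/aₘ = 57²/(7/2) = 6498/7
686 < 6498/7 → triangular
v_peak = √(686·7/2) = √2401 = 49
t_a = 49/(7/2) = 14; t_c = 0
T = 2·14 = 28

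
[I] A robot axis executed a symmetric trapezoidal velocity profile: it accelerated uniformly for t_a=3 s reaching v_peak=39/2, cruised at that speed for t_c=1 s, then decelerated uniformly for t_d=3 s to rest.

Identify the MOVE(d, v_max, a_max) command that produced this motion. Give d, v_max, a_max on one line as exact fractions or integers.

d=78 v_max=39/2 a_max=13/2

a_max = (39/2)/3 = 13/2
d_a = ½·39/2·3 = 117/4; d_c = 39/2·1 = 39/2
d = 2·117/4 + 39/2 = 78
t_c = 1 > 0 so v_max = 39/2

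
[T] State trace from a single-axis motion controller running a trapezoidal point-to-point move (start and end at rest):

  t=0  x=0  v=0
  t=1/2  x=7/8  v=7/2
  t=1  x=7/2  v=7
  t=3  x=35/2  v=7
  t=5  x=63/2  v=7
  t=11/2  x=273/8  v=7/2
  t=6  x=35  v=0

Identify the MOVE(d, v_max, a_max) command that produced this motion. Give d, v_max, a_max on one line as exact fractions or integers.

d=35 v_max=7 a_max=7

final state: t=6, x=35, v=0 → d = 35
a_max = (7/2−0)/(1/2−0) = 7
max v = 7 over t∈[1,5] → v_max = 7
check: 7·(1+4) = 35 ✓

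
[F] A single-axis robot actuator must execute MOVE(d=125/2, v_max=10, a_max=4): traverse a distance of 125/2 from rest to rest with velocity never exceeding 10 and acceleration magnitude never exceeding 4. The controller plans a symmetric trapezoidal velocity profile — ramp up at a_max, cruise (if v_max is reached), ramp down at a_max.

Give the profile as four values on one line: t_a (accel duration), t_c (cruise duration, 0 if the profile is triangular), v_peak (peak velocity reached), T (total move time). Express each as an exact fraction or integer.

t_a=5/2 t_c=15/4 v_peak=10 T=35/4

vₘ²/aₘ = 10²/4 = 25
125/2 ≥ 25 → trapezoidal
t_a = 10/4 = 5/2; v_peak = 10
d_cruise = 125/2 − 25 = 75/2; t_c = (75/2)/10 = 15/4
T = 2·5/2 + 15/4 = 35/4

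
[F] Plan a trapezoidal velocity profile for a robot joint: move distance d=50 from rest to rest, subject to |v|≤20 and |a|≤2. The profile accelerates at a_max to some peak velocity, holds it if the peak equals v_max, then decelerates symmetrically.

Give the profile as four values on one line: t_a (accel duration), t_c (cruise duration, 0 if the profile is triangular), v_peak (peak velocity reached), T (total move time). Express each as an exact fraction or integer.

v_max²/a_max = 20²/2 = 200
50 < 200 → triangular
v_peak = √(50·2) = √100 = 10
t_a = 10/2 = 5; t_c = 0
T = 2·5 = 10

t_a=5 t_c=0 v_peak=10 T=10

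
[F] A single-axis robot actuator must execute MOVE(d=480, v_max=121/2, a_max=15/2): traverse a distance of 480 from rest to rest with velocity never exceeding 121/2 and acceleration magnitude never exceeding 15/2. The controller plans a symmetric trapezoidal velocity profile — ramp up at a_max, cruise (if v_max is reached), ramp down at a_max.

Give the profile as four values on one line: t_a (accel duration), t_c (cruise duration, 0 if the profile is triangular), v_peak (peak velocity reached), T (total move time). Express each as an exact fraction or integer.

v_max²/a_max = (121/2)²/(15/2) = 14641/30
480 < 14641/30 → triangular
v_peak = √(480·15/2) = √3600 = 60
t_a = 60/(15/2) = 8; t_c = 0
T = 2·8 = 16

t_a=8 t_c=0 v_peak=60 T=16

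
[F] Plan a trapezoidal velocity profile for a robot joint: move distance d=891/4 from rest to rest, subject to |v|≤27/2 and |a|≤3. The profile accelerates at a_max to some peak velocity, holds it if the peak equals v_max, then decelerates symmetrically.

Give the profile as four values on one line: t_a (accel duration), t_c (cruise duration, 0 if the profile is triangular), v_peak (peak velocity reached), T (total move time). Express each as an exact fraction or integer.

t_a=9/2 t_c=12 v_peak=27/2 T=21

(v_max)²/a_max = (27/2)²/3 = 243/4
891/4 ≥ 243/4 ⇒ cruise phase
t_a = (27/2)/3 = 9/2; v_peak = 27/2
d_cruise = 891/4 − 243/4 = 162; t_c = 162/(27/2) = 12
T = 2·9/2 + 12 = 21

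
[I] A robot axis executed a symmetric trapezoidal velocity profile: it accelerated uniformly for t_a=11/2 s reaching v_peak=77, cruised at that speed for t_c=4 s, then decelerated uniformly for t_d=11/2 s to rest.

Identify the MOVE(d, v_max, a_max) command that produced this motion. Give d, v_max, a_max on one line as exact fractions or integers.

a_max = 77/(11/2) = 14
d_a = ½·77·11/2 = 847/4; d_c = 77·4 = 308
d = 2·847/4 + 308 = 1463/2
t_c = 4 > 0 so v_max = 77

d=1463/2 v_max=77 a_max=14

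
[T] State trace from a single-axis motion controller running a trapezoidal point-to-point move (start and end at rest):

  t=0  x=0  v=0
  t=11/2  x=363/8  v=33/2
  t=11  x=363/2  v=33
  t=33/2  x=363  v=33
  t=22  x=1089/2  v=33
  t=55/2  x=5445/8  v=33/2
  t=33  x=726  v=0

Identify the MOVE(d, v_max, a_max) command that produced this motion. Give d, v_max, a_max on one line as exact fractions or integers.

d=726 v_max=33 a_max=3

final state: t=33, x=726, v=0 → d = 726
a_max = (33/2−0)/(11/2−0) = 3
max v = 33 over t∈[11,22] → v_max = 33
check: 33·(11+11) = 726 ✓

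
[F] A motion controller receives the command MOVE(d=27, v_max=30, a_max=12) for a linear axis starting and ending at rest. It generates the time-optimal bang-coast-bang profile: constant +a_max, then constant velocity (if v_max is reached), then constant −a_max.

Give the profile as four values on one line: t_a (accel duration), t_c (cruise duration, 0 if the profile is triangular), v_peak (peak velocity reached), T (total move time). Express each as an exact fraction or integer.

vₘ²/aₘ = 30²/12 = 75
27 < 75 ⇒ no cruise
v_peak = √(27·12) = √324 = 18
t_a = 18/12 = 3/2; t_c = 0
T = 2·3/2 = 3

t_a=3/2 t_c=0 v_peak=18 T=3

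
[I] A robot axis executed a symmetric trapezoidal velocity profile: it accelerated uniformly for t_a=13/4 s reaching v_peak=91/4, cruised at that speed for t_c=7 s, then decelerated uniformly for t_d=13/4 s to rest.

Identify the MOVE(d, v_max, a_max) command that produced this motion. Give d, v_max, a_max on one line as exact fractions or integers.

d=3731/16 v_max=91/4 a_max=7

a_max = (91/4)/(13/4) = 7
d_a = ½·91/4·13/4 = 1183/32; d_c = 91/4·7 = 637/4
d = 2·1183/32 + 637/4 = 3731/16
t_c = 7 > 0 ⇒ limit active, v_max = 91/4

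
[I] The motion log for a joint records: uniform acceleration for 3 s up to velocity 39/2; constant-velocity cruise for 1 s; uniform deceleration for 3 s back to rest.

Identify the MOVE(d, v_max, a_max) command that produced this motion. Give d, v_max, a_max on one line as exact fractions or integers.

a_max = (39/2)/3 = 13/2
d_a = ½·39/2·3 = 117/4; d_c = 39/2·1 = 39/2
d = 2·117/4 + 39/2 = 78
t_c = 1 > 0 so v_max = 39/2

d=78 v_max=39/2 a_max=13/2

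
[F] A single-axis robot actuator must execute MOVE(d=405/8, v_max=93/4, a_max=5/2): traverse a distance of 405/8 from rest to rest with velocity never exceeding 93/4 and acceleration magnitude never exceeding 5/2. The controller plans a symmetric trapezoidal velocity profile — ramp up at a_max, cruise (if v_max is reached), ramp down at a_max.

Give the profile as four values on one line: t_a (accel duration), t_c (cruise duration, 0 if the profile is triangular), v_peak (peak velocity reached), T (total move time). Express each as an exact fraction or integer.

vₘ²/aₘ = (93/4)²/(5/2) = 8649/40
405/8 < 8649/40 so t_c = 0
v_peak = √(405/8·5/2) = √(2025/16) = 45/4
t_a = (45/4)/(5/2) = 9/2; t_c = 0
T = 2·9/2 = 9

t_a=9/2 t_c=0 v_peak=45/4 T=9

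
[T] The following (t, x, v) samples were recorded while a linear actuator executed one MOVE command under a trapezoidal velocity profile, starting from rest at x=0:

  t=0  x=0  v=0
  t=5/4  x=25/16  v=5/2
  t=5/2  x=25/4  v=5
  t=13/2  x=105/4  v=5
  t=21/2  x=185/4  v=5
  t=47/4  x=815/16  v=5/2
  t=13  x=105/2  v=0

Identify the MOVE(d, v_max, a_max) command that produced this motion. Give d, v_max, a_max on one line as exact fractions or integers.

final state: t=13, x=105/2, v=0 → d = 105/2
a_max = (5/2−0)/(5/4−0) = 2
max v = 5 over t∈[5/2,21/2] → v_max = 5
check: 5·(5/2+8) = 105/2 ✓

d=105/2 v_max=5 a_max=2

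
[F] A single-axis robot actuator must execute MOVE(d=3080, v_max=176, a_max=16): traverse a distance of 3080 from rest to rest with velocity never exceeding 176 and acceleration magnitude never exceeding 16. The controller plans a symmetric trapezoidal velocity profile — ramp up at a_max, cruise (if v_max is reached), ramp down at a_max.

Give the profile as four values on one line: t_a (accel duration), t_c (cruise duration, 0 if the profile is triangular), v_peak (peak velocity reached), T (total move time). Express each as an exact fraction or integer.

(v_max)²/a_max = 176²/16 = 1936
3080 ≥ 1936 so v_max reached
t_a = 176/16 = 11; v_peak = 176
d_cruise = 3080 − 1936 = 1144; t_c = 1144/176 = 13/2
T = 2·11 + 13/2 = 57/2

t_a=11 t_c=13/2 v_peak=176 T=57/2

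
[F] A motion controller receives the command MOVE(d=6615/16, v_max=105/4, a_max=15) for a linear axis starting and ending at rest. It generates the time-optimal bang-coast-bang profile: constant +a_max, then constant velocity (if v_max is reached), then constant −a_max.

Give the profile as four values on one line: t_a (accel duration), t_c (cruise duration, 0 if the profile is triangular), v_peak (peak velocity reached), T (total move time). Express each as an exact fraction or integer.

t_a=7/4 t_c=14 v_peak=105/4 T=35/2

(v_max)²/a_max = (105/4)²/15 = 735/16
6615/16 ≥ 735/16 ⇒ cruise phase
t_a = (105/4)/15 = 7/4; v_peak = 105/4
d_cruise = 6615/16 − 735/16 = 735/2; t_c = (735/2)/(105/4) = 14
T = 2·7/4 + 14 = 35/2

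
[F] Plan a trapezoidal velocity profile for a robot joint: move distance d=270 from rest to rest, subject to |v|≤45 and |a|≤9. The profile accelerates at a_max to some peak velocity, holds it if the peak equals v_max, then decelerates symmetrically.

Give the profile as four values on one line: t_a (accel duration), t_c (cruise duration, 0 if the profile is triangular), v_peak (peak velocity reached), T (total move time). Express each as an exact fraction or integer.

(v_max)²/a_max = 45²/9 = 225
270 ≥ 225 so v_max reached
t_a = 45/9 = 5; v_peak = 45
d_cruise = 270 − 225 = 45; t_c = 45/45 = 1
T = 2·5 + 1 = 11

t_a=5 t_c=1 v_peak=45 T=11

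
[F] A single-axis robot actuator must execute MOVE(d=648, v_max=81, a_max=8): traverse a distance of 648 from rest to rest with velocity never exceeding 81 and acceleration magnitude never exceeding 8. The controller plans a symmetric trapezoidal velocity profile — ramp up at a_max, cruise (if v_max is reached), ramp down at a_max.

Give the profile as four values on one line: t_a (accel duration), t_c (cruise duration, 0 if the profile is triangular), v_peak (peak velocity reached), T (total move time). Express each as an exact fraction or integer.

t_a=9 t_c=0 v_peak=72 T=18

(v_max)²/a_max = 81²/8 = 6561/8
648 < 6561/8 ⇒ no cruise
v_peak = √(648·8) = √5184 = 72
t_a = 72/8 = 9; t_c = 0
T = 2·9 = 18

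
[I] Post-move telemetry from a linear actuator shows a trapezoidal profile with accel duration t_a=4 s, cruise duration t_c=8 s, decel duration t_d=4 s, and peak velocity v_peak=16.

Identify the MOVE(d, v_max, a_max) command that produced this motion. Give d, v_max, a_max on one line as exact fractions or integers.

d=192 v_max=16 a_max=4

a_max = 16/4 = 4
d_a = ½·16·4 = 32; d_c = 16·8 = 128
d = 2·32 + 128 = 192
t_c = 8 > 0 so v_max = 16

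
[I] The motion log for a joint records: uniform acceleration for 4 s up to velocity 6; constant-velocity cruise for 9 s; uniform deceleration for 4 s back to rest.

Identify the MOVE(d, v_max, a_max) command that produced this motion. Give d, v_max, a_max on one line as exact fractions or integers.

d=78 v_max=6 a_max=3/2

a_max = 6/4 = 3/2
d_a = ½·6·4 = 12; d_c = 6·9 = 54
d = 2·12 + 54 = 78
t_c = 9 > 0 so v_max = 6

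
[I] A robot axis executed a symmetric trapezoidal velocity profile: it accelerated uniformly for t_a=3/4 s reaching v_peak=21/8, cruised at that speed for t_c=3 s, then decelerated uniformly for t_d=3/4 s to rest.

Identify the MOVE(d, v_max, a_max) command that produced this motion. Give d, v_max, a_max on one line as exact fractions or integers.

a_max = (21/8)/(3/4) = 7/2
d_a = ½·21/8·3/4 = 63/64; d_c = 21/8·3 = 63/8
d = 2·63/64 + 63/8 = 315/32
t_c = 3 > 0 → v_max = v_peak = 21/8

d=315/32 v_max=21/8 a_max=7/2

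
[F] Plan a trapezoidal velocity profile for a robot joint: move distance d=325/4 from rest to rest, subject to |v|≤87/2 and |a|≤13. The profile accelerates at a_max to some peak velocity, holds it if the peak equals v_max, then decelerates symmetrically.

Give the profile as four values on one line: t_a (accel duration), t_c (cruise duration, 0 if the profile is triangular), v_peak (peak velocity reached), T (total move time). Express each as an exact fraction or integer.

t_a=5/2 t_c=0 v_peak=65/2 T=5

vₘ²/aₘ = (87/2)²/13 = 7569/52
325/4 < 7569/52 ⇒ no cruise
v_peak = √(325/4·13) = √(4225/4) = 65/2
t_a = (65/2)/13 = 5/2; t_c = 0
T = 2·5/2 = 5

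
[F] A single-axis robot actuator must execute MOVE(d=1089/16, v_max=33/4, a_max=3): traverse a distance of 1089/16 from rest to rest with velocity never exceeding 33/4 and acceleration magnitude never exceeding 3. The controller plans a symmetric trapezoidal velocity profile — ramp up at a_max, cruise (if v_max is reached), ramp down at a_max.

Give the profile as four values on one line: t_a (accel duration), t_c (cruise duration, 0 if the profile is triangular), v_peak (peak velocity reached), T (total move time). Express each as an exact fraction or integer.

t_a=11/4 t_c=11/2 v_peak=33/4 T=11

vₘ²/aₘ = (33/4)²/3 = 363/16
1089/16 ≥ 363/16 so v_max reached
t_a = (33/4)/3 = 11/4; v_peak = 33/4
d_cruise = 1089/16 − 363/16 = 363/8; t_c = (363/8)/(33/4) = 11/2
T = 2·11/4 + 11/2 = 11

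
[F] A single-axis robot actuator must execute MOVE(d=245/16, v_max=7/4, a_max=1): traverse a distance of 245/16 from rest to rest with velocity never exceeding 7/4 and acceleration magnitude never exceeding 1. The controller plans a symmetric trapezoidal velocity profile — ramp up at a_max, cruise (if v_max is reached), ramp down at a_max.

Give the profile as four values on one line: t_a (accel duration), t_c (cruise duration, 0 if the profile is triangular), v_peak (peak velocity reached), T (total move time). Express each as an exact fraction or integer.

t_a=7/4 t_c=7 v_peak=7/4 T=21/2

vₘ²/aₘ = (7/4)²/1 = 49/16
245/16 ≥ 49/16 → trapezoidal
t_a = (7/4)/1 = 7/4; v_peak = 7/4
d_cruise = 245/16 − 49/16 = 49/4; t_c = (49/4)/(7/4) = 7
T = 2·7/4 + 7 = 21/2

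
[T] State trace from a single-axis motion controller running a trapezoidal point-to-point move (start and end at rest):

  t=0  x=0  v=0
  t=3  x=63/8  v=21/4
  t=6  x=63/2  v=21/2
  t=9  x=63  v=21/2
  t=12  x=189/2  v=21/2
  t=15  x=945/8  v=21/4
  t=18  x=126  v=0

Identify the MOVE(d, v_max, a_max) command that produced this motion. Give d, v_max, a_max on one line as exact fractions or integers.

d=126 v_max=21/2 a_max=7/4

final state: t=18, x=126, v=0 → d = 126
a_max = (21/4−0)/(3−0) = 7/4
max v = 21/2 over t∈[6,12] → v_max = 21/2
check: 21/2·(6+6) = 126 ✓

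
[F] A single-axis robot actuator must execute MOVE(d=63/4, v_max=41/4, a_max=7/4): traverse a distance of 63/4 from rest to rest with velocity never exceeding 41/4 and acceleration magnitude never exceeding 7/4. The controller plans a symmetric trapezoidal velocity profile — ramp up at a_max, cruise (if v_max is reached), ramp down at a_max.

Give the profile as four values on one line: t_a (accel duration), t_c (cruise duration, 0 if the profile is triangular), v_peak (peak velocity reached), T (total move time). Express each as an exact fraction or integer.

t_a=3 t_c=0 v_peak=21/4 T=6

(v_max)²/a_max = (41/4)²/(7/4) = 1681/28
63/4 < 1681/28 ⇒ no cruise
v_peak = √(63/4·7/4) = √(441/16) = 21/4
t_a = (21/4)/(7/4) = 3; t_c = 0
T = 2·3 = 6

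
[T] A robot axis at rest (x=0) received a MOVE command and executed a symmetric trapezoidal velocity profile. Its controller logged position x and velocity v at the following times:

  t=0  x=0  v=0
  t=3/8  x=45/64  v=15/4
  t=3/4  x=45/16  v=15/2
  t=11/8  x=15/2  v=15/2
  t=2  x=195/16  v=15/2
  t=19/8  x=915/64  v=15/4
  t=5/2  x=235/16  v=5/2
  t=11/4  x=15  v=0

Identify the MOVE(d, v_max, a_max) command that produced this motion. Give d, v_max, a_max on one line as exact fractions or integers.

d=15 v_max=15/2 a_max=10

final state: t=11/4, x=15, v=0 → d = 15
a_max = (15/4−0)/(3/8−0) = 10
max v = 15/2 over t∈[3/4,2] → v_max = 15/2
check: 15/2·(3/4+5/4) = 15 ✓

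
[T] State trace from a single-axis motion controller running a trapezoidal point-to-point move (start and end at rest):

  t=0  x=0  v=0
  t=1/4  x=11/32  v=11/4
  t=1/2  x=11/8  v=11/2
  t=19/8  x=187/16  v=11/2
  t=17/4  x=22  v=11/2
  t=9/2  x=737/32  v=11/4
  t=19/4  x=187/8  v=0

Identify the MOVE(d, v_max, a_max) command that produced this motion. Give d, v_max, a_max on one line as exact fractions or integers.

d=187/8 v_max=11/2 a_max=11

final state: t=19/4, x=187/8, v=0 → d = 187/8
a_max = (11/4−0)/(1/4−0) = 11
max v = 11/2 over t∈[1/2,17/4] → v_max = 11/2
check: 11/2·(1/2+15/4) = 187/8 ✓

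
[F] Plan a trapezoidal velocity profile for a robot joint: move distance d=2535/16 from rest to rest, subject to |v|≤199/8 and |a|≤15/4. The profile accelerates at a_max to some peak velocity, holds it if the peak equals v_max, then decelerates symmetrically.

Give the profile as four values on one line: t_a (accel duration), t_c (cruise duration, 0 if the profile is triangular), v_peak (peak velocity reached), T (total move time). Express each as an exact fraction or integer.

(v_max)²/a_max = (199/8)²/(15/4) = 39601/240
2535/16 < 39601/240 so t_c = 0
v_peak = √(2535/16·15/4) = √(38025/64) = 195/8
t_a = (195/8)/(15/4) = 13/2; t_c = 0
T = 2·13/2 = 13

t_a=13/2 t_c=0 v_peak=195/8 T=13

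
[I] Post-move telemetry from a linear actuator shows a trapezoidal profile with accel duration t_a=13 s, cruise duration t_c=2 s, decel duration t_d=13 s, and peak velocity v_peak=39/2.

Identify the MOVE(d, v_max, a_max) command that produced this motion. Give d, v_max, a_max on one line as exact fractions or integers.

a_max = (39/2)/13 = 3/2
d_a = ½·39/2·13 = 507/4; d_c = 39/2·2 = 39
d = 2·507/4 + 39 = 585/2
t_c = 2 > 0 → v_max = v_peak = 39/2

d=585/2 v_max=39/2 a_max=3/2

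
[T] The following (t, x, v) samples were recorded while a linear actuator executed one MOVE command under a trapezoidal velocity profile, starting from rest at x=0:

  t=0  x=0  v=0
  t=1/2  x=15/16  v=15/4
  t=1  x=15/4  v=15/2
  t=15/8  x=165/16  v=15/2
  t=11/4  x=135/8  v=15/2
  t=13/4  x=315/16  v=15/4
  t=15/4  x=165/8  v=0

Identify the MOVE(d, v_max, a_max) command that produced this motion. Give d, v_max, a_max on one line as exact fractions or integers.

final state: t=15/4, x=165/8, v=0 → d = 165/8
a_max = (15/4−0)/(1/2−0) = 15/2
max v = 15/2 over t∈[1,11/4] → v_max = 15/2
check: 15/2·(1+7/4) = 165/8 ✓

d=165/8 v_max=15/2 a_max=15/2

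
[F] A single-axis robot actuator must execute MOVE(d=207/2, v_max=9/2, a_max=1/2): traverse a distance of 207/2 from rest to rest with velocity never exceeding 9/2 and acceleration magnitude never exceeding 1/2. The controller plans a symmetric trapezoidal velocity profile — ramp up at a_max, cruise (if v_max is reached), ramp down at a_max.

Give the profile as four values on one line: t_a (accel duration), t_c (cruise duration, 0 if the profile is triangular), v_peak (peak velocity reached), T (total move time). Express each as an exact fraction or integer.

t_a=9 t_c=14 v_peak=9/2 T=32

(v_max)²/a_max = (9/2)²/(1/2) = 81/2
207/2 ≥ 81/2 so v_max reached
t_a = (9/2)/(1/2) = 9; v_peak = 9/2
d_cruise = 207/2 − 81/2 = 63; t_c = 63/(9/2) = 14
T = 2·9 + 14 = 32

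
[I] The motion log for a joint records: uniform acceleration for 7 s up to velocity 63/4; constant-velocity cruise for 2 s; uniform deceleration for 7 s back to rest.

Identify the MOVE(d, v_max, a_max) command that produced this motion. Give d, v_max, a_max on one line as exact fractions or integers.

a_max = (63/4)/7 = 9/4
d_a = ½·63/4·7 = 441/8; d_c = 63/4·2 = 63/2
d = 2·441/8 + 63/2 = 567/4
t_c = 2 > 0 so v_max = 63/4

d=567/4 v_max=63/4 a_max=9/4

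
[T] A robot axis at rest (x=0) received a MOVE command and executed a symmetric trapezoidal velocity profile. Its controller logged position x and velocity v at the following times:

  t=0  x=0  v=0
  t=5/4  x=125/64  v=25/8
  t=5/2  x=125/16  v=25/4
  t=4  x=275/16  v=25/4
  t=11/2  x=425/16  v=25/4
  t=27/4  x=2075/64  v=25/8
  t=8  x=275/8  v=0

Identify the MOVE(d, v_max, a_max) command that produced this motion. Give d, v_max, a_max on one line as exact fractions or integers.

final state: t=8, x=275/8, v=0 → d = 275/8
a_max = (25/8−0)/(5/4−0) = 5/2
max v = 25/4 over t∈[5/2,11/2] → v_max = 25/4
check: 25/4·(5/2+3) = 275/8 ✓

d=275/8 v_max=25/4 a_max=5/2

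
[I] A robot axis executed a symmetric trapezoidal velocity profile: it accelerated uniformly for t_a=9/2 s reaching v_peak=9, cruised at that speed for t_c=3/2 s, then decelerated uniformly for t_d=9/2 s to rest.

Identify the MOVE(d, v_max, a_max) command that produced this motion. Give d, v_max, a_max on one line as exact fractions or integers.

d=54 v_max=9 a_max=2

a_max = 9/(9/2) = 2
d_a = ½·9·9/2 = 81/4; d_c = 9·3/2 = 27/2
d = 2·81/4 + 27/2 = 54
t_c = 3/2 > 0 so v_max = 9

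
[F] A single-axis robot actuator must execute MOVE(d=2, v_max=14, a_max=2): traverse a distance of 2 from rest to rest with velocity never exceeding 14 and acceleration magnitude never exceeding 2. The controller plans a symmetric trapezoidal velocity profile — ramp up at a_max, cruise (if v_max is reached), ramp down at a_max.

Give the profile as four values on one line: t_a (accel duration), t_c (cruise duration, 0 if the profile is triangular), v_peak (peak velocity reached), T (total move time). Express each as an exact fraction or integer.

t_a=1 t_c=0 v_peak=2 T=2

vₘ²/aₘ = 14²/2 = 98
2 < 98 so t_c = 0
v_peak = √(2·2) = √4 = 2
t_a = 2/2 = 1; t_c = 0
T = 2·1 = 2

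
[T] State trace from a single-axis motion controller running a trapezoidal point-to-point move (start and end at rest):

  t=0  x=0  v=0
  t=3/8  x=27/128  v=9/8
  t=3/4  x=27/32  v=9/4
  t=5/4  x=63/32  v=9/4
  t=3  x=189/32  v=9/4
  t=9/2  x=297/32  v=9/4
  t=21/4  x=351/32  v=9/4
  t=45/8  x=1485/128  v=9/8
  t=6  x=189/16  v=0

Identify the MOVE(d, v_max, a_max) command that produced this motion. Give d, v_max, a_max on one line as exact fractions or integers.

d=189/16 v_max=9/4 a_max=3

final state: t=6, x=189/16, v=0 → d = 189/16
a_max = (9/8−0)/(3/8−0) = 3
max v = 9/4 over t∈[3/4,21/4] → v_max = 9/4
check: 9/4·(3/4+9/2) = 189/16 ✓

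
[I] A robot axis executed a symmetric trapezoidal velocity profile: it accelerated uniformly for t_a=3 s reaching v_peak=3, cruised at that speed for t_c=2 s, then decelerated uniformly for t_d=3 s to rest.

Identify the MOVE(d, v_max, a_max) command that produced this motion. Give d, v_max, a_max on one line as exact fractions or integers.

a_max = 3/3 = 1
d_a = ½·3·3 = 9/2; d_c = 3·2 = 6
d = 2·9/2 + 6 = 15
t_c = 2 > 0 → v_max = v_peak = 3

d=15 v_max=3 a_max=1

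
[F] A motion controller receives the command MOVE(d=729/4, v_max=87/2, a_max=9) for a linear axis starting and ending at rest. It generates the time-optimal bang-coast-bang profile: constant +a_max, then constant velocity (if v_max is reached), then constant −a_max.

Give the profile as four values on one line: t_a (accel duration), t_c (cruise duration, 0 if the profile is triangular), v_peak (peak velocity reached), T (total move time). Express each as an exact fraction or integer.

vₘ²/aₘ = (87/2)²/9 = 841/4
729/4 < 841/4 so t_c = 0
v_peak = √(729/4·9) = √(6561/4) = 81/2
t_a = (81/2)/9 = 9/2; t_c = 0
T = 2·9/2 = 9

t_a=9/2 t_c=0 v_peak=81/2 T=9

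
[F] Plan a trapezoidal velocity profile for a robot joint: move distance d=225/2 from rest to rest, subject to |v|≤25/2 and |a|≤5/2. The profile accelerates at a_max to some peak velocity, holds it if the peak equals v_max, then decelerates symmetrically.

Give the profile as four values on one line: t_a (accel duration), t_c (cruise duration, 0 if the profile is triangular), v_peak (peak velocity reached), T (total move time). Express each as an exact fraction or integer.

t_a=5 t_c=4 v_peak=25/2 T=14

vₘ²/aₘ = (25/2)²/(5/2) = 125/2
225/2 ≥ 125/2 → trapezoidal
t_a = (25/2)/(5/2) = 5; v_peak = 25/2
d_cruise = 225/2 − 125/2 = 50; t_c = 50/(25/2) = 4
T = 2·5 + 4 = 14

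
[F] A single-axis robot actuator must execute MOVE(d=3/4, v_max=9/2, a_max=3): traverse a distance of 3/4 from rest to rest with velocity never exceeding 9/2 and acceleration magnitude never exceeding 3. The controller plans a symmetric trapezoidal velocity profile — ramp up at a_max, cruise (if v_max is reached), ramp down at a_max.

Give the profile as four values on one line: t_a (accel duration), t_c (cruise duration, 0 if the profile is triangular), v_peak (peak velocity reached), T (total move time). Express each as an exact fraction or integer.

t_a=1/2 t_c=0 v_peak=3/2 T=1

vₘ²/aₘ = (9/2)²/3 = 27/4
3/4 < 27/4 ⇒ no cruise
v_peak = √(3/4·3) = √(9/4) = 3/2
t_a = (3/2)/3 = 1/2; t_c = 0
T = 2·1/2 = 1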